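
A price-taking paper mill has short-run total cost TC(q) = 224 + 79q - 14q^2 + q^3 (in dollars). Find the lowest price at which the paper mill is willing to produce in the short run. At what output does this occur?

Short-run supply begins at min AVC. From VC = 79q - 14q^2 + q^3, AVC = 79 - 14q + q^2.
At the minimum of AVC, MC = AVC. MC = 79 - 28q + 3q^2; setting MC = AVC gives 2q^2 - 14q = 0, so q = 7. min AVC = 30.
For P < $30 the firm produces nothing.

$30 per unit, at q = 7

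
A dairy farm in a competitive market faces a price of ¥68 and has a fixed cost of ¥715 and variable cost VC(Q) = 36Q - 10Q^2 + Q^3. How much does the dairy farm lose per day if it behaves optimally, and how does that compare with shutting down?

AVC = 36 - 10Q + Q^2; min AVC = ¥11 at Q = 5. Since P = ¥68 ≥ min AVC, the firm produces.
MC = 36 - 20Q + 3Q^2. Setting P = MC and taking the root on the rising branch gives Q* = 8.
TR = 68·8 = 544. TC = 715 + 160 = 875. Profit = 544 − 875 = -¥331.
That loss of ¥331 beats the ¥715 the firm would lose by shutting down; producing recovers ¥384 of fixed cost.

Profit = -¥331 at Q = 8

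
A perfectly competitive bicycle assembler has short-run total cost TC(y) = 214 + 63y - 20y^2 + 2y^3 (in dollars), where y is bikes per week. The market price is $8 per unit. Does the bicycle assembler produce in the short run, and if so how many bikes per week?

Variable cost is VC = 63y - 20y^2 + 2y^3, so AVC = VC/y = 63 - 20y + 2y^2 and MC = dTC/dy = 63 - 40y + 6y^2.
AVC is minimized where dAVC/dy = -20 + 4y = 0, at y = 5; min AVC = 63 - 20·5 + 2·5^2 = $13.
P = $8 lies below min AVC = $13; no output level covers variable cost.
Best response: produce nothing and absorb the $214 fixed cost.

Shut down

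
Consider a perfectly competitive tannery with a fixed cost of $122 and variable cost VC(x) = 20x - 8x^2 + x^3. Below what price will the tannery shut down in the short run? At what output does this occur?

$4 per unit, at x = 4

The firm shuts down when price falls below the minimum of average variable cost. AVC = VC/x = 20 - 8x + x^2.
At the minimum of AVC, MC = AVC. MC = 20 - 16x + 3x^2; setting MC = AVC gives 2x^2 - 8x = 0, so x = 4. min AVC = 4.
The firm shuts down for any P below $4.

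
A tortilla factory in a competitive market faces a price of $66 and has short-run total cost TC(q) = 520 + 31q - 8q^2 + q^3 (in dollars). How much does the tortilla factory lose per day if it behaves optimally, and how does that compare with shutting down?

Profit = -$226 at q = 7

AVC = 31 - 8q + q^2; min AVC = $15 at q = 4. Since P = $66 ≥ min AVC, the firm produces.
With MC = 31 - 16q + 3q^2, P = MC on the upward-sloping part at q* = 7.
TR = 66·7 = 462. TC = 520 + 168 = 688. Profit = 462 − 688 = -$226.
Shutting down would mean losing the fixed cost of $520, so operating at a loss of $226 is better by $294.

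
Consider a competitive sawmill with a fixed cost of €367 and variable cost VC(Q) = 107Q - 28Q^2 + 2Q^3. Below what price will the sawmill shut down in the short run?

The firm shuts down when price falls below the minimum of average variable cost. AVC = VC/Q = 107 - 28Q + 2Q^2.
dAVC/dQ = -28 + 4Q = 0 gives Q = 7. min AVC = 107 - 28·7 + 2·7^2 = 9.
So the shutdown price is €9.

€9 per unit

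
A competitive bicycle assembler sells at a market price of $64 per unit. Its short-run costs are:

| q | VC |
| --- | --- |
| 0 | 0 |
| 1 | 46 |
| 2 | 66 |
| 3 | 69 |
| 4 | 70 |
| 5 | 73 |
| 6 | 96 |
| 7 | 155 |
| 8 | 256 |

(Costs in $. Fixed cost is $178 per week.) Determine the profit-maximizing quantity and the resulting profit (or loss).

Compute π = P·q − TC at each output: q=0: -178; q=1: -160; q=2: -116; q=3: -55; q=4: 8; q=5: 69; q=6: 110; q=7: 115; q=8: 78.
Profit is maximized at q = 7. AVC there is 155/7 = $22.14 ≤ P, so producing beats shutting down (which would give -$178).

q = 7; profit = $115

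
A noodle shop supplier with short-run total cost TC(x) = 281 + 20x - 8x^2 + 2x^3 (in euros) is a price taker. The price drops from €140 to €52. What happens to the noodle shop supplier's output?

Output falls from 6 to 4

MC = 20 - 16x + 6x^2; the shutdown threshold is min AVC = €12 (at x = 2).
With P = €140 above the shutdown price, P = MC gives x = 6.
At P = €52 ≥ min AVC, set P = MC: x = 4. The firm stays open but cuts output.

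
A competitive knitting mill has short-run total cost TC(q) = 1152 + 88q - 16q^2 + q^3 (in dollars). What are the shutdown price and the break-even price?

Shutdown price = $24; break-even price = $136

AVC = 88 - 16q + q^2; minimized at q = 8, giving min AVC = $24. That is the shutdown price.
ATC = 1152/q + 88 - 16q + q^2. Setting dATC/dq = −1152/q^2 − 16 + 2q = 0 gives q = 12 (since 2·12^3 − 16·12^2 = 1152).
min ATC = 1152/12 + 88 − 16·12 + 12^2 = $136. That is the break-even price.
Between these two prices the firm operates at a loss; above $136 it earns a profit.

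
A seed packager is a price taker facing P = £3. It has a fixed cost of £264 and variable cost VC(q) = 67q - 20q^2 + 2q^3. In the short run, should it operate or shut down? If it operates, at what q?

Shut down

Strip out fixed cost: VC = 67q - 20q^2 + 2q^3. Then AVC = 67 - 20q + 2q^2 and MC = 67 - 40q + 6q^2.
The AVC parabola has its vertex at q = 20/4 = 5, where AVC = 67 - 20·5 + 2·5^2 = £17.
P = £3 lies below min AVC = £17; no output level covers variable cost.
The firm minimizes its loss by shutting down and losing only its fixed cost of £264.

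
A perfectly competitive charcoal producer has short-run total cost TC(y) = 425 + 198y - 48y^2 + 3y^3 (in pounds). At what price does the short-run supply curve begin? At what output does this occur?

The firm shuts down when price falls below the minimum of average variable cost. AVC = VC/y = 198 - 48y + 3y^2.
At the minimum of AVC, MC = AVC. MC = 198 - 96y + 9y^2; setting MC = AVC gives 6y^2 - 48y = 0, so y = 8. min AVC = 6.
For P < £6 the firm produces nothing.

£6 per unit, at y = 8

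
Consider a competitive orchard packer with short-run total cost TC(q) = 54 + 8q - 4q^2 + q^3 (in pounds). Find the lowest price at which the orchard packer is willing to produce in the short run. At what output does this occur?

The firm shuts down when price falls below the minimum of average variable cost. AVC = VC/q = 8 - 4q + q^2.
dAVC/dq = -4 + 2q = 0 gives q = 2. min AVC = 8 - 4·2 + 2^2 = 4.
For P < £4 the firm produces nothing.

£4 per unit, at q = 2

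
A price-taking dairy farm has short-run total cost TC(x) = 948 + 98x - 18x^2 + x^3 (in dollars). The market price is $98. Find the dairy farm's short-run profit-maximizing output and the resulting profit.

Profit = -$84 at x = 12

AVC = 98 - 18x + x^2 has its minimum $17 at x = 9; price $98 clears that bar, so the firm operates.
MC = 98 - 36x + 3x^2. Setting P = MC and taking the root on the rising branch gives x* = 12.
TR = 98·12 = 1176. TC = 948 + 312 = 1260. Profit = 1176 − 1260 = -$84.
That loss of $84 beats the $948 the firm would lose by shutting down; producing recovers $864 of fixed cost.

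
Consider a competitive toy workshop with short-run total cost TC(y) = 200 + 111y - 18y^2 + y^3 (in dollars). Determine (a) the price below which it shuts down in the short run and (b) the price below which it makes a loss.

Shutdown price = $30; break-even price = $51

AVC = 111 - 18y + y^2; minimized at y = 9, giving min AVC = $30. That is the shutdown price.
ATC = 200/y + 111 - 18y + y^2. Setting dATC/dy = −200/y^2 − 18 + 2y = 0 gives y = 10 (since 2·10^3 − 18·10^2 = 200).
min ATC = 200/10 + 111 − 18·10 + 10^2 = $51. That is the break-even price.
Between these two prices the firm operates at a loss; above $51 it earns a profit.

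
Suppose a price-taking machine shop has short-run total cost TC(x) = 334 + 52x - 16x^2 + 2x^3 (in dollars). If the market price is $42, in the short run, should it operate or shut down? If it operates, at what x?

Produce at x = 5

From TC, MC = TC'(x) = 52 - 32x + 6x^2 and AVC = VC/x = 52 - 16x + 2x^2.
AVC hits its minimum where MC = AVC, at x = 4, giving min AVC = 52 - 16·4 + 2·4^2 = $20.
P = $42 exceeds min AVC = $20, so the firm stays open.
P = MC gives 10 - 32x + 6x^2 = 0, with roots 1/3 and 5. Take the larger (rising MC): x* = 5.
Check: AVC at x = 5 is $22 ≤ P, so revenue covers variable cost.
Profit = P·x − TC = 42·5 − 444 = -$234, a loss, but smaller than the $334 fixed cost the firm would lose by shutting down.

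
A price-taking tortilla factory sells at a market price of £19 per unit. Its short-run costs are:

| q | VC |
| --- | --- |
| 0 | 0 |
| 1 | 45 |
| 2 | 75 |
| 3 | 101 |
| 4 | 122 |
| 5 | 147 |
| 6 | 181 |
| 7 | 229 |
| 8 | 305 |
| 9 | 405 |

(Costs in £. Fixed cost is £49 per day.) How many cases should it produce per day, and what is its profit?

Compute π = P·q − TC at each output: q=0: -49; q=1: -75; q=2: -86; q=3: -93; q=4: -95; q=5: -101; q=6: -116; q=7: -145; q=8: -202; q=9: -283.
Profit is highest at q = 0. Equivalently, the lowest AVC in the table is 147/5 ≈ £29.40 at q = 5, and P = £19 falls below it — price never covers variable cost, so the firm shuts down and loses only its fixed cost.

q = 0 (shut down); profit = -£49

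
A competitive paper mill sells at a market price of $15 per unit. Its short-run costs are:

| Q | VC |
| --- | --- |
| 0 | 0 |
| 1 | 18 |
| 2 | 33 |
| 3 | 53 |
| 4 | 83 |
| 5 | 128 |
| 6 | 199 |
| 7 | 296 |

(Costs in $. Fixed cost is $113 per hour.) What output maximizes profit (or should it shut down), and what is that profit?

Profit at each row (π = 15Q − TC): Q=0: -113; Q=1: -116; Q=2: -116; Q=3: -121; Q=4: -136; Q=5: -166; Q=6: -222; Q=7: -304.
Profit is highest at Q = 0. Equivalently, the lowest AVC in the table is 33/2 ≈ $16.50 at Q = 2, and P = $15 falls below it — price never covers variable cost, so the firm shuts down and loses only its fixed cost.

Q = 0 (shut down); profit = -$113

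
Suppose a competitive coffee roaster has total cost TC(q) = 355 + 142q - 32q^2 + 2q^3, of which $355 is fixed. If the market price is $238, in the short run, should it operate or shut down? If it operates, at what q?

Produce at q = 12

Variable cost is VC = 142q - 32q^2 + 2q^3, so AVC = VC/q = 142 - 32q + 2q^2 and MC = dTC/dq = 142 - 64q + 6q^2.
AVC is minimized where dAVC/dq = -32 + 4q = 0, at q = 8; min AVC = 142 - 32·8 + 2·8^2 = $14.
Since P = $238 ≥ min AVC = $14, price covers variable cost and the firm should produce.
P = MC gives -96 - 64q + 6q^2 = 0, with roots -4/3 and 12. Take the larger (rising MC): q* = 12.
Check: AVC at q = 12 is $46 ≤ P, so revenue covers variable cost.
Profit = P·q − TC = 238·12 − 907 = $1949.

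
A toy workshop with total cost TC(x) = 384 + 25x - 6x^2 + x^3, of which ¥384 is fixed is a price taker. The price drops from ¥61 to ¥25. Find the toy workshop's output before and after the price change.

Output falls from 6 to 4

AVC = 25 - 6x + x^2, minimized at x = 3 where min AVC = ¥16. MC = 25 - 12x + 3x^2.
With P = ¥61 above the shutdown price, P = MC gives x = 6.
At P = ¥25 ≥ min AVC, set P = MC: x = 4. The firm stays open but cuts output.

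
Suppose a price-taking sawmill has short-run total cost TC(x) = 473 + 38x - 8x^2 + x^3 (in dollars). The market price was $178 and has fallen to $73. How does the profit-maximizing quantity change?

Output falls from 10 to 7

AVC = 38 - 8x + x^2, minimized at x = 4 where min AVC = $22. MC = 38 - 16x + 3x^2.
With P = $178 above the shutdown price, P = MC gives x = 10.
At P = $73 ≥ min AVC, set P = MC: x = 7. The firm stays open but cuts output.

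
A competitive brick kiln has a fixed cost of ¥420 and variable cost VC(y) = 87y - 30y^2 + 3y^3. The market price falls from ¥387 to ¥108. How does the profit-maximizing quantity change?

AVC = 87 - 30y + 3y^2, minimized at y = 5 where min AVC = ¥12. MC = 87 - 60y + 9y^2.
At P = ¥387 ≥ min AVC, set P = MC on the rising branch: y = 10.
At P = ¥108 ≥ min AVC, set P = MC: y = 7. The firm stays open but cuts output.

Output falls from 10 to 7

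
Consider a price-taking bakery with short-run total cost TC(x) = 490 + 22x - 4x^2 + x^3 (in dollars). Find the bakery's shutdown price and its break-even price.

Shutdown price = $18; break-even price = $113

AVC = 22 - 4x + x^2; minimized at x = 2, giving min AVC = $18. That is the shutdown price.
ATC = 490/x + 22 - 4x + x^2. Setting dATC/dx = −490/x^2 − 4 + 2x = 0 gives x = 7 (since 2·7^3 − 4·7^2 = 490).
min ATC = 490/7 + 22 − 4·7 + 7^2 = $113. That is the break-even price.
Between these two prices the firm operates at a loss; above $113 it earns a profit.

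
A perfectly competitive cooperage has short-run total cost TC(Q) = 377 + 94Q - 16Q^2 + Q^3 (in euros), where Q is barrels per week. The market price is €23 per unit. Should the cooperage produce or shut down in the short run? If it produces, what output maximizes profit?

Strip out fixed cost: VC = 94Q - 16Q^2 + Q^3. Then AVC = 94 - 16Q + Q^2 and MC = 94 - 32Q + 3Q^2.
AVC is minimized where dAVC/dQ = -16 + 2Q = 0, at Q = 8; min AVC = 94 - 16·8 + 8^2 = €30.
With P < min AVC (€23 < €30), every unit sold adds to the loss.
Best response: produce nothing and absorb the €377 fixed cost.

Shut down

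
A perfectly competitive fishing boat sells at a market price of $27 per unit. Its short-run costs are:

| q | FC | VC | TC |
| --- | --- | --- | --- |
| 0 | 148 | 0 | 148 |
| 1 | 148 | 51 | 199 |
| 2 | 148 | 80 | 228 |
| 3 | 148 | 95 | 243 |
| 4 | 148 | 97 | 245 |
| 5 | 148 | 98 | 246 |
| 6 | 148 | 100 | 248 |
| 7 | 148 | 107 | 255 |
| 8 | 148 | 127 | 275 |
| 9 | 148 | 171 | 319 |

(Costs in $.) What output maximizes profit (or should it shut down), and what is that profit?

Compute π = P·q − TC at each output: q=0: -148; q=1: -172; q=2: -174; q=3: -162; q=4: -137; q=5: -111; q=6: -86; q=7: -66; q=8: -59; q=9: -76.
Profit is maximized at q = 8. AVC there is 127/8 = $15.88 ≤ P, so producing beats shutting down (which would give -$148).

q = 8; profit = -$59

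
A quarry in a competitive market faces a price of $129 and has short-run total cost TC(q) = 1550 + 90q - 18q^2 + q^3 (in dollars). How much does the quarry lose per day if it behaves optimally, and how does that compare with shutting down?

Profit = -$198 at q = 13

AVC = 90 - 18q + q^2; min AVC = $9 at q = 9. Since P = $129 ≥ min AVC, the firm produces.
MC = 90 - 36q + 3q^2. Setting P = MC and taking the root on the rising branch gives q* = 13.
TR = 129·13 = 1677. TC = 1550 + 325 = 1875. Profit = 1677 − 1875 = -$198.
By producing, the firm covers all variable cost plus $1352 of fixed cost; shutting down would lose the full $1550.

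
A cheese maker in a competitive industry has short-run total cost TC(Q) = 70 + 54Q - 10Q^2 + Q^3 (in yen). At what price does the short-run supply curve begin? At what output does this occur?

¥29 per unit, at Q = 5

Short-run supply begins at min AVC. From VC = 54Q - 10Q^2 + Q^3, AVC = 54 - 10Q + Q^2.
dAVC/dQ = -10 + 2Q = 0 gives Q = 5. min AVC = 54 - 10·5 + 5^2 = 29.
For P < ¥29 the firm produces nothing.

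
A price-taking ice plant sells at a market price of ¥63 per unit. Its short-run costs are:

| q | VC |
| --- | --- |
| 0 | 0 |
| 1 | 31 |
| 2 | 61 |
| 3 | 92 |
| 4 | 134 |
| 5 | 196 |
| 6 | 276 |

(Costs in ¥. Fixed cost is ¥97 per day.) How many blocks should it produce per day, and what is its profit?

Compute π = P·q − TC at each output: q=0: -97; q=1: -65; q=2: -32; q=3: 0; q=4: 21; q=5: 22; q=6: 5.
Profit is maximized at q = 5. AVC there is 196/5 = ¥39.20 ≤ P, so producing beats shutting down (which would give -¥97).

q = 5; profit = ¥22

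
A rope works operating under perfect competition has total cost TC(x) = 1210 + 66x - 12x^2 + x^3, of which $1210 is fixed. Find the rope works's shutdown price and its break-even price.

Shutdown price = $30; break-even price = $165

Shutdown price = min AVC. AVC = 66 - 12x + x^2, with vertex at x = 6 and minimum $30.
ATC = 1210/x + 66 - 12x + x^2. Setting dATC/dx = −1210/x^2 − 12 + 2x = 0 gives x = 11 (since 2·11^3 − 12·11^2 = 1210).
min ATC = 1210/11 + 66 − 12·11 + 11^2 = $165. That is the break-even price.
For $30 ≤ P < $165 the firm produces at a loss; below $30 it shuts down.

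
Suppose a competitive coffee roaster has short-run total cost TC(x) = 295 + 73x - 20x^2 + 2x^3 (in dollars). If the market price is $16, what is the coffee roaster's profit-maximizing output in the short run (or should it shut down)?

From TC, MC = TC'(x) = 73 - 40x + 6x^2 and AVC = VC/x = 73 - 20x + 2x^2.
AVC hits its minimum where MC = AVC, at x = 5, giving min AVC = 73 - 20·5 + 2·5^2 = $23.
P = $16 lies below min AVC = $23; no output level covers variable cost.
Best response: produce nothing and absorb the $295 fixed cost.

Shut down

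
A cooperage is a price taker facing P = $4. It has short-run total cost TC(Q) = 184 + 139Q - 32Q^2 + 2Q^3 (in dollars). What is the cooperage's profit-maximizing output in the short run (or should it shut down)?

Shut down

Strip out fixed cost: VC = 139Q - 32Q^2 + 2Q^3. Then AVC = 139 - 32Q + 2Q^2 and MC = 139 - 64Q + 6Q^2.
AVC is minimized where dAVC/dQ = -32 + 4Q = 0, at Q = 8; min AVC = 139 - 32·8 + 2·8^2 = $11.
Since P = $4 < min AVC = $11, price fails to cover variable cost at any output.
Shutting down limits the loss to fixed cost, $184.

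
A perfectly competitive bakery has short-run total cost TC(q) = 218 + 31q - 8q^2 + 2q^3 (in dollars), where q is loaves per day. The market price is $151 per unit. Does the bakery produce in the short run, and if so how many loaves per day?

Produce at q = 6

From TC, MC = TC'(q) = 31 - 16q + 6q^2 and AVC = VC/q = 31 - 8q + 2q^2.
AVC is minimized where dAVC/dq = -8 + 4q = 0, at q = 2; min AVC = 31 - 8·2 + 2·2^2 = $23.
P = $151 exceeds min AVC = $23, so the firm stays open.
Solving P = MC: -120 - 16q + 6q^2 = 0 ⇒ q = -10/3 or 6. On the upward-sloping branch, q* = 6.
Check: AVC at q = 6 is $55 ≤ P, so revenue covers variable cost.
Profit = P·q − TC = 151·6 − 548 = $358.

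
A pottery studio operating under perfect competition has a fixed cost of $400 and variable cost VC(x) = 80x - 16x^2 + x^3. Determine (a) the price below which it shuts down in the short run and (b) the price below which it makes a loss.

AVC = 80 - 16x + x^2; minimized at x = 8, giving min AVC = $16. That is the shutdown price.
ATC = 400/x + 80 - 16x + x^2. Setting dATC/dx = −400/x^2 − 16 + 2x = 0 gives x = 10 (since 2·10^3 − 16·10^2 = 400).
min ATC = 400/10 + 80 − 16·10 + 10^2 = $60. That is the break-even price.
For $16 ≤ P < $60 the firm produces at a loss; below $16 it shuts down.

Shutdown price = $16; break-even price = $60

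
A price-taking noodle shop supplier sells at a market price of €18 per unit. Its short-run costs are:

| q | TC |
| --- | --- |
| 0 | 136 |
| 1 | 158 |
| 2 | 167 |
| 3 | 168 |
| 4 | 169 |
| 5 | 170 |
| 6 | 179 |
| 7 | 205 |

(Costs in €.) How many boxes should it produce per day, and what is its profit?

q = 6; profit = -€71

Compute π = P·q − TC at each output: q=0: -136; q=1: -140; q=2: -131; q=3: -114; q=4: -97; q=5: -80; q=6: -71; q=7: -79.
Profit is maximized at q = 6. AVC there is 43/6 = €7.17 ≤ P, so producing beats shutting down (which would give -€136).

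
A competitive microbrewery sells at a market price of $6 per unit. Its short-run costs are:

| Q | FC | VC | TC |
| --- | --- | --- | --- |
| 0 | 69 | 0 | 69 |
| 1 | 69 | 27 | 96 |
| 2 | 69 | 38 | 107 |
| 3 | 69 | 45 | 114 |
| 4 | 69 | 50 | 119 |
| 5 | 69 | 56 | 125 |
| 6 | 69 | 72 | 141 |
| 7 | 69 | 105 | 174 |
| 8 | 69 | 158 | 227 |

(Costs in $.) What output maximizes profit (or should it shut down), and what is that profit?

Q = 0 (shut down); profit = -$69

Tabulate TR − TC: Q=0: -69; Q=1: -90; Q=2: -95; Q=3: -96; Q=4: -95; Q=5: -95; Q=6: -105; Q=7: -132; Q=8: -179.
Profit is highest at Q = 0. Equivalently, the lowest AVC in the table is 56/5 ≈ $11.20 at Q = 5, and P = $6 falls below it — price never covers variable cost, so the firm shuts down and loses only its fixed cost.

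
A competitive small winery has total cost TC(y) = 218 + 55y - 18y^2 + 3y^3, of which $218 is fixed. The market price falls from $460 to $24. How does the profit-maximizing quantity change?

Output falls from 9 to 0 (the firm shuts down)

AVC = 55 - 18y + 3y^2, minimized at y = 3 where min AVC = $28. MC = 55 - 36y + 9y^2.
At P = $460 ≥ min AVC, set P = MC on the rising branch: y = 9.
At P = $24 < min AVC = $28, price no longer covers variable cost at any output, so the firm shuts down: y = 0.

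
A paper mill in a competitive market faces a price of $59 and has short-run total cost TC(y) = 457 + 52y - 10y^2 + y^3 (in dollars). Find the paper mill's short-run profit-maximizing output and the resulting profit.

Profit = -$261 at y = 7

AVC = 52 - 10y + y^2; min AVC = $27 at y = 5. Since P = $59 ≥ min AVC, the firm produces.
With MC = 52 - 20y + 3y^2, P = MC on the upward-sloping part at y* = 7.
TR = 59·7 = 413. TC = 457 + 217 = 674. Profit = 413 − 674 = -$261.
That loss of $261 beats the $457 the firm would lose by shutting down; producing recovers $196 of fixed cost.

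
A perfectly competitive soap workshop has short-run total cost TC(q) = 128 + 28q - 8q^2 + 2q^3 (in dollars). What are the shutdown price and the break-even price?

Shutdown price = $20; break-even price = $60

AVC = 28 - 8q + 2q^2; minimized at q = 2, giving min AVC = $20. That is the shutdown price.
ATC = 128/q + 28 - 8q + 2q^2. Setting dATC/dq = −128/q^2 − 8 + 4q = 0 gives q = 4 (since 4·4^3 − 8·4^2 = 128).
min ATC = 128/4 + 28 − 8·4 + 2·4^2 = $60. That is the break-even price.
Between these two prices the firm operates at a loss; above $60 it earns a profit.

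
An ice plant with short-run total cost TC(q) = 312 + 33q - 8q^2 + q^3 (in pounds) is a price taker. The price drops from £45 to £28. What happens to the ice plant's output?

Output falls from 6 to 5

AVC = 33 - 8q + q^2, minimized at q = 4 where min AVC = £17. MC = 33 - 16q + 3q^2.
With P = £45 above the shutdown price, P = MC gives q = 6.
At P = £28 ≥ min AVC, set P = MC: q = 5. The firm stays open but cuts output.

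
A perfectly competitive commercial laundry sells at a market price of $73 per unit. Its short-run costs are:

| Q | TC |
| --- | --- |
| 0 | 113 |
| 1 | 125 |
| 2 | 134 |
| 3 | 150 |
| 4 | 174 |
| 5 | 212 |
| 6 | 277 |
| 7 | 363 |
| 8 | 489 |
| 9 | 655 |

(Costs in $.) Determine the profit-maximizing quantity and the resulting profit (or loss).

Q = 6; profit = $161

Compute π = P·Q − TC at each output: Q=0: -113; Q=1: -52; Q=2: 12; Q=3: 69; Q=4: 118; Q=5: 153; Q=6: 161; Q=7: 148; Q=8: 95; Q=9: 2.
Profit is maximized at Q = 6. AVC there is 164/6 = $27.33 ≤ P, so producing beats shutting down (which would give -$113).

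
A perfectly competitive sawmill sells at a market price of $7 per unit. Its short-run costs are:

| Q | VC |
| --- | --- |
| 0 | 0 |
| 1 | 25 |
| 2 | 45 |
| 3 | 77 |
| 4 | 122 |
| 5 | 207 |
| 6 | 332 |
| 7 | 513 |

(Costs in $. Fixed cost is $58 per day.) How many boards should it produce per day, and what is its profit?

Profit at each row (π = 7Q − TC): Q=0: -58; Q=1: -76; Q=2: -89; Q=3: -114; Q=4: -152; Q=5: -230; Q=6: -348; Q=7: -522.
Profit is highest at Q = 0. Equivalently, the lowest AVC in the table is 45/2 ≈ $22.50 at Q = 2, and P = $7 falls below it — price never covers variable cost, so the firm shuts down and loses only its fixed cost.

Q = 0 (shut down); profit = -$58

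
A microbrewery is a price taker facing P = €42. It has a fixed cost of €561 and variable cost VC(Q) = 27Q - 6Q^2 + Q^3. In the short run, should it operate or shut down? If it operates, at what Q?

Produce at Q = 5

From TC, MC = TC'(Q) = 27 - 12Q + 3Q^2 and AVC = VC/Q = 27 - 6Q + Q^2.
AVC hits its minimum where MC = AVC, at Q = 3, giving min AVC = 27 - 6·3 + 3^2 = €18.
Since P = €42 ≥ min AVC = €18, price covers variable cost and the firm should produce.
P = MC gives -15 - 12Q + 3Q^2 = 0, with roots -1 and 5. Take the larger (rising MC): Q* = 5.
Check: AVC at Q = 5 is €22 ≤ P, so revenue covers variable cost.
Profit = P·Q − TC = 42·5 − 671 = -€461, a loss, but smaller than the €561 fixed cost the firm would lose by shutting down.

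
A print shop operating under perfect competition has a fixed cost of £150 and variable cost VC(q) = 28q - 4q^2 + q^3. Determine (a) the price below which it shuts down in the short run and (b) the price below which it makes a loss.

Shutdown price = min AVC. AVC = 28 - 4q + q^2, with vertex at q = 2 and minimum £24.
ATC = 150/q + 28 - 4q + q^2. Setting dATC/dq = −150/q^2 − 4 + 2q = 0 gives q = 5 (since 2·5^3 − 4·5^2 = 150).
min ATC = 150/5 + 28 − 4·5 + 5^2 = £63. That is the break-even price.
For £24 ≤ P < £63 the firm produces at a loss; below £24 it shuts down.

Shutdown price = £24; break-even price = £63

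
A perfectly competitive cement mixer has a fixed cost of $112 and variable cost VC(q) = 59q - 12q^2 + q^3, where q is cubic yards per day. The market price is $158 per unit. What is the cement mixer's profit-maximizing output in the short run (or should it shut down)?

Strip out fixed cost: VC = 59q - 12q^2 + q^3. Then AVC = 59 - 12q + q^2 and MC = 59 - 24q + 3q^2.
AVC is minimized where dAVC/dq = -12 + 2q = 0, at q = 6; min AVC = 59 - 12·6 + 6^2 = $23.
Because $158 ≥ $23, revenue can cover variable cost; the firm operates.
P = MC gives -99 - 24q + 3q^2 = 0, with roots -3 and 11. Take the larger (rising MC): q* = 11.
Check: AVC at q = 11 is $48 ≤ P, so revenue covers variable cost.
Profit = P·q − TC = 158·11 − 640 = $1098.

Produce at q = 11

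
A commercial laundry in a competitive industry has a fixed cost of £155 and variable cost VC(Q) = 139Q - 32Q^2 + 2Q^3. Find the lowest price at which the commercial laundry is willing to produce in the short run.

The firm shuts down when price falls below the minimum of average variable cost. AVC = VC/Q = 139 - 32Q + 2Q^2.
dAVC/dQ = -32 + 4Q = 0 gives Q = 8. min AVC = 139 - 32·8 + 2·8^2 = 11.
So the shutdown price is £11.

£11 per unit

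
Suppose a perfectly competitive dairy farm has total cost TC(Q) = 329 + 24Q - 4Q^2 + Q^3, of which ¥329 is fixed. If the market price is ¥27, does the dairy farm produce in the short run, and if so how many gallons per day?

Produce at Q = 3

From TC, MC = TC'(Q) = 24 - 8Q + 3Q^2 and AVC = VC/Q = 24 - 4Q + Q^2.
AVC hits its minimum where MC = AVC, at Q = 2, giving min AVC = 24 - 4·2 + 2^2 = ¥20.
P = ¥27 exceeds min AVC = ¥20, so the firm stays open.
P = MC gives -3 - 8Q + 3Q^2 = 0, with roots -1/3 and 3. Take the larger (rising MC): Q* = 3.
Check: AVC at Q = 3 is ¥21 ≤ P, so revenue covers variable cost.
Profit = P·Q − TC = 27·3 − 392 = -¥311, a loss, but smaller than the ¥329 fixed cost the firm would lose by shutting down.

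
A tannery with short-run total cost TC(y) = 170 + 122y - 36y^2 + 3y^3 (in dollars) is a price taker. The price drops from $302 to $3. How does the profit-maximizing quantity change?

Output falls from 10 to 0 (the firm shuts down)

AVC = 122 - 36y + 3y^2, minimized at y = 6 where min AVC = $14. MC = 122 - 72y + 9y^2.
With P = $302 above the shutdown price, P = MC gives y = 10.
At P = $3 < min AVC = $14, price no longer covers variable cost at any output, so the firm shuts down: y = 0.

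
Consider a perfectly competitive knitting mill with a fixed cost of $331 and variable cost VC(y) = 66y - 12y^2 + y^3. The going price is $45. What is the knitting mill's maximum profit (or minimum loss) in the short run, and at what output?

Profit = -$233 at y = 7

AVC = 66 - 12y + y^2 has its minimum $30 at y = 6; price $45 clears that bar, so the firm operates.
With MC = 66 - 24y + 3y^2, P = MC on the upward-sloping part at y* = 7.
TR = 45·7 = 315. TC = 331 + 217 = 548. Profit = 315 − 548 = -$233.
That loss of $233 beats the $331 the firm would lose by shutting down; producing recovers $98 of fixed cost.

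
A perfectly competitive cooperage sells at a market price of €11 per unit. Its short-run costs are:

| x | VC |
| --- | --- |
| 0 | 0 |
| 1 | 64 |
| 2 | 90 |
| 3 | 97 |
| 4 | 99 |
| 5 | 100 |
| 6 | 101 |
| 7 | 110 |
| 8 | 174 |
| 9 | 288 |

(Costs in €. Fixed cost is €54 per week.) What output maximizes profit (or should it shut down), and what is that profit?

Profit at each row (π = 11x − TC): x=0: -54; x=1: -107; x=2: -122; x=3: -118; x=4: -109; x=5: -99; x=6: -89; x=7: -87; x=8: -140; x=9: -243.
Profit is highest at x = 0. Equivalently, the lowest AVC in the table is 110/7 ≈ €15.71 at x = 7, and P = €11 falls below it — price never covers variable cost, so the firm shuts down and loses only its fixed cost.

x = 0 (shut down); profit = -€54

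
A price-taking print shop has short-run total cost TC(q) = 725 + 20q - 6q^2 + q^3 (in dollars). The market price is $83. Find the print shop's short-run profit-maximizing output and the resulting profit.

Profit = -$333 at q = 7

AVC = 20 - 6q + q^2 has its minimum $11 at q = 3; price $83 clears that bar, so the firm operates.
With MC = 20 - 12q + 3q^2, P = MC on the upward-sloping part at q* = 7.
TR = 83·7 = 581. TC = 725 + 189 = 914. Profit = 581 − 914 = -$333.
Shutting down would mean losing the fixed cost of $725, so operating at a loss of $333 is better by $392.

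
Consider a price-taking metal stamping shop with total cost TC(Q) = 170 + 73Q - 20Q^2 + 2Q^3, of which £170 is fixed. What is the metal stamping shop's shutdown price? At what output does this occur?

The shutdown price is the minimum of AVC. VC = 73Q - 20Q^2 + 2Q^3, so AVC = 73 - 20Q + 2Q^2.
dAVC/dQ = -20 + 4Q = 0 gives Q = 5. min AVC = 73 - 20·5 + 2·5^2 = 23.
For P < £23 the firm produces nothing.

£23 per unit, at Q = 5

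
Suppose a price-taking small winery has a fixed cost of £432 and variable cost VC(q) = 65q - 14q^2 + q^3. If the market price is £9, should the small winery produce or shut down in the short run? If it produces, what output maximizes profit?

Variable cost is VC = 65q - 14q^2 + q^3, so AVC = VC/q = 65 - 14q + q^2 and MC = dTC/dq = 65 - 28q + 3q^2.
AVC hits its minimum where MC = AVC, at q = 7, giving min AVC = 65 - 14·7 + 7^2 = £16.
P = £9 lies below min AVC = £16; no output level covers variable cost.
Shutting down limits the loss to fixed cost, £432.

Shut down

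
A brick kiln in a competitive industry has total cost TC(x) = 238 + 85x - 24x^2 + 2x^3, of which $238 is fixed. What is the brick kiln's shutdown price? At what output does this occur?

$13 per unit, at x = 6

The shutdown price is the minimum of AVC. VC = 85x - 24x^2 + 2x^3, so AVC = 85 - 24x + 2x^2.
dAVC/dx = -24 + 4x = 0 gives x = 6. min AVC = 85 - 24·6 + 2·6^2 = 13.
The firm shuts down for any P below $13.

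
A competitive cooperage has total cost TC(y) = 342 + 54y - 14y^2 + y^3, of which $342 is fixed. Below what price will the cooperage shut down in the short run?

The shutdown price is the minimum of AVC. VC = 54y - 14y^2 + y^3, so AVC = 54 - 14y + y^2.
At the minimum of AVC, MC = AVC. MC = 54 - 28y + 3y^2; setting MC = AVC gives 2y^2 - 14y = 0, so y = 7. min AVC = 5.
So the shutdown price is $5.

$5 per unit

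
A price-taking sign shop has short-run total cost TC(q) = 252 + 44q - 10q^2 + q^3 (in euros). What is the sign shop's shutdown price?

€19 per unit

Short-run supply begins at min AVC. From VC = 44q - 10q^2 + q^3, AVC = 44 - 10q + q^2.
At the minimum of AVC, MC = AVC. MC = 44 - 20q + 3q^2; setting MC = AVC gives 2q^2 - 10q = 0, so q = 5. min AVC = 19.
The firm shuts down for any P below €19.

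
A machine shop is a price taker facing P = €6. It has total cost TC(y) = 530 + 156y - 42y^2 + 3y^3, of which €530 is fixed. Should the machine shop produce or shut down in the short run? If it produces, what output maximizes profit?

Strip out fixed cost: VC = 156y - 42y^2 + 3y^3. Then AVC = 156 - 42y + 3y^2 and MC = 156 - 84y + 9y^2.
AVC is minimized where dAVC/dy = -42 + 6y = 0, at y = 7; min AVC = 156 - 42·7 + 3·7^2 = €9.
Since P = €6 < min AVC = €9, price fails to cover variable cost at any output.
Shutting down limits the loss to fixed cost, €530.

Shut down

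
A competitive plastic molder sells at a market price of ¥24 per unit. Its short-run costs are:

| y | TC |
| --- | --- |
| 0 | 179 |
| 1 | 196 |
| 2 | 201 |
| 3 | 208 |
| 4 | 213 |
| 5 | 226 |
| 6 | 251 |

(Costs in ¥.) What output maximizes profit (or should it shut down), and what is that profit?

y = 5; profit = -¥106

Tabulate TR − TC: y=0: -179; y=1: -172; y=2: -153; y=3: -136; y=4: -117; y=5: -106; y=6: -107.
Profit is maximized at y = 5. AVC there is 47/5 = ¥9.40 ≤ P, so producing beats shutting down (which would give -¥179).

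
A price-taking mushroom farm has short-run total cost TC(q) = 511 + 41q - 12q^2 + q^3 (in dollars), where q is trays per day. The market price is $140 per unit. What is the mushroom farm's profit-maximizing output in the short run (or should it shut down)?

Strip out fixed cost: VC = 41q - 12q^2 + q^3. Then AVC = 41 - 12q + q^2 and MC = 41 - 24q + 3q^2.
AVC hits its minimum where MC = AVC, at q = 6, giving min AVC = 41 - 12·6 + 6^2 = $5.
P = $140 exceeds min AVC = $5, so the firm stays open.
Solving P = MC: -99 - 24q + 3q^2 = 0 ⇒ q = -3 or 11. On the upward-sloping branch, q* = 11.
Check: AVC at q = 11 is $30 ≤ P, so revenue covers variable cost.
Profit = P·q − TC = 140·11 − 841 = $699.

Produce at q = 11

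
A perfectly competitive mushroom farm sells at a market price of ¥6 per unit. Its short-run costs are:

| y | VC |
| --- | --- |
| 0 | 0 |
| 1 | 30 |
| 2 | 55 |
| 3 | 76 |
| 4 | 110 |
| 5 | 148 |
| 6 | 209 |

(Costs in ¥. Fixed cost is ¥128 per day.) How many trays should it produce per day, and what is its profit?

y = 0 (shut down); profit = -¥128

Profit at each row (π = 6y − TC): y=0: -128; y=1: -152; y=2: -171; y=3: -186; y=4: -214; y=5: -246; y=6: -301.
Profit is highest at y = 0. Equivalently, the lowest AVC in the table is 76/3 ≈ ¥25.33 at y = 3, and P = ¥6 falls below it — price never covers variable cost, so the firm shuts down and loses only its fixed cost.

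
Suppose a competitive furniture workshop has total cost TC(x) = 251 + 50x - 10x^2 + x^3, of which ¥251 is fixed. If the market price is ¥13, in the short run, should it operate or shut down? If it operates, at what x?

Shut down

Strip out fixed cost: VC = 50x - 10x^2 + x^3. Then AVC = 50 - 10x + x^2 and MC = 50 - 20x + 3x^2.
AVC is minimized where dAVC/dx = -10 + 2x = 0, at x = 5; min AVC = 50 - 10·5 + 5^2 = ¥25.
P = ¥13 lies below min AVC = ¥25; no output level covers variable cost.
Best response: produce nothing and absorb the ¥251 fixed cost.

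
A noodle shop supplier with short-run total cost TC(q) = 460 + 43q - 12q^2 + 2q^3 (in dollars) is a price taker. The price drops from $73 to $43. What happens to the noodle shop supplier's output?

AVC = 43 - 12q + 2q^2, minimized at q = 3 where min AVC = $25. MC = 43 - 24q + 6q^2.
With P = $73 above the shutdown price, P = MC gives q = 5.
At P = $43 ≥ min AVC, set P = MC: q = 4. The firm stays open but cuts output.

Output falls from 5 to 4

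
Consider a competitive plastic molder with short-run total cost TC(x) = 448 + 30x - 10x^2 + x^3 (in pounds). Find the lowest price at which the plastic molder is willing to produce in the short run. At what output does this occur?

£5 per unit, at x = 5

The firm shuts down when price falls below the minimum of average variable cost. AVC = VC/x = 30 - 10x + x^2.
dAVC/dx = -10 + 2x = 0 gives x = 5. min AVC = 30 - 10·5 + 5^2 = 5.
So the shutdown price is £5.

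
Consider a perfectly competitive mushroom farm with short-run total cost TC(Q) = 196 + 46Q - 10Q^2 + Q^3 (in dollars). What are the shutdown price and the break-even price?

Shutdown price = min AVC. AVC = 46 - 10Q + Q^2, with vertex at Q = 5 and minimum $21.
ATC = 196/Q + 46 - 10Q + Q^2. Setting dATC/dQ = −196/Q^2 − 10 + 2Q = 0 gives Q = 7 (since 2·7^3 − 10·7^2 = 196).
min ATC = 196/7 + 46 − 10·7 + 7^2 = $53. That is the break-even price.
Between these two prices the firm operates at a loss; above $53 it earns a profit.

Shutdown price = $21; break-even price = $53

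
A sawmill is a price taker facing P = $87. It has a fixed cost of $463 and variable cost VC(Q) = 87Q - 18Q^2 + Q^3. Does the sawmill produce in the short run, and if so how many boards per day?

Produce at Q = 12

Strip out fixed cost: VC = 87Q - 18Q^2 + Q^3. Then AVC = 87 - 18Q + Q^2 and MC = 87 - 36Q + 3Q^2.
AVC hits its minimum where MC = AVC, at Q = 9, giving min AVC = 87 - 18·9 + 9^2 = $6.
Since P = $87 ≥ min AVC = $6, price covers variable cost and the firm should produce.
Solving P = MC: -36Q + 3Q^2 = 0 ⇒ Q = 0 or 12. On the upward-sloping branch, Q* = 12.
Check: AVC at Q = 12 is $15 ≤ P, so revenue covers variable cost.
Profit = P·Q − TC = 87·12 − 643 = $401.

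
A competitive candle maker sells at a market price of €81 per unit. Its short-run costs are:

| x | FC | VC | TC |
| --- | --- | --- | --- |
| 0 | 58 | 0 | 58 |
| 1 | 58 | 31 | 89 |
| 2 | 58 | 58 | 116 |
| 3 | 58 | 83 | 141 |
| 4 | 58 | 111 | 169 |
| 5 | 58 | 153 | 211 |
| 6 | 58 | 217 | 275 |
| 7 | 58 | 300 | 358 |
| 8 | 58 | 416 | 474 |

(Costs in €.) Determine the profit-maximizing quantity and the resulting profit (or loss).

x = 6; profit = €211

Profit at each row (π = 81x − TC): x=0: -58; x=1: -8; x=2: 46; x=3: 102; x=4: 155; x=5: 194; x=6: 211; x=7: 209; x=8: 174.
Profit is maximized at x = 6. AVC there is 217/6 = €36.17 ≤ P, so producing beats shutting down (which would give -€58).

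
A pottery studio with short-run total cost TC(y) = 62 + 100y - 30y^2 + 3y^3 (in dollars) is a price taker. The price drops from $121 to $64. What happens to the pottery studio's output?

Output falls from 7 to 6

MC = 100 - 60y + 9y^2; the shutdown threshold is min AVC = $25 (at y = 5).
With P = $121 above the shutdown price, P = MC gives y = 7.
At P = $64 ≥ min AVC, set P = MC: y = 6. The firm stays open but cuts output.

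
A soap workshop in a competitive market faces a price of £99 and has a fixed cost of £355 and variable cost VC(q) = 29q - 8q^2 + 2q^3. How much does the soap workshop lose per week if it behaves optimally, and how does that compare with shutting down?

Profit = -£55 at q = 5

AVC = 29 - 8q + 2q^2; min AVC = £21 at q = 2. Since P = £99 ≥ min AVC, the firm produces.
MC = 29 - 16q + 6q^2. Setting P = MC and taking the root on the rising branch gives q* = 5.
TR = 99·5 = 495. TC = 355 + 195 = 550. Profit = 495 − 550 = -£55.
Shutting down would mean losing the fixed cost of £355, so operating at a loss of £55 is better by £300.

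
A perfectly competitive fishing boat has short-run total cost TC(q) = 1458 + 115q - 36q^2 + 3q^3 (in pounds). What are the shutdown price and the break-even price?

Shutdown price = £7; break-even price = £196

Shutdown price = min AVC. AVC = 115 - 36q + 3q^2, with vertex at q = 6 and minimum £7.
ATC = 1458/q + 115 - 36q + 3q^2. Setting dATC/dq = −1458/q^2 − 36 + 6q = 0 gives q = 9 (since 6·9^3 − 36·9^2 = 1458).
min ATC = 1458/9 + 115 − 36·9 + 3·9^2 = £196. That is the break-even price.
Between these two prices the firm operates at a loss; above £196 it earns a profit.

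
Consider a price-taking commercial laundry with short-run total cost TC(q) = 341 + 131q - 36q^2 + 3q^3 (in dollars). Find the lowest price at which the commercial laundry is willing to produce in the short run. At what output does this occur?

The firm shuts down when price falls below the minimum of average variable cost. AVC = VC/q = 131 - 36q + 3q^2.
At the minimum of AVC, MC = AVC. MC = 131 - 72q + 9q^2; setting MC = AVC gives 6q^2 - 36q = 0, so q = 6. min AVC = 23.
For P < $23 the firm produces nothing.

$23 per unit, at q = 6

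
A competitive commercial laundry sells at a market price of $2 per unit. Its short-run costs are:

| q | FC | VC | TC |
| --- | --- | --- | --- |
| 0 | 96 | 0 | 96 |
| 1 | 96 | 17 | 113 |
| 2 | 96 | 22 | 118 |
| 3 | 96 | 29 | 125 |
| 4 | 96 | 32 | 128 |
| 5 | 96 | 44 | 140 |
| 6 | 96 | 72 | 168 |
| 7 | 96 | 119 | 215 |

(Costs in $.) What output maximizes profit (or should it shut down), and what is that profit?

Profit at each row (π = 2q − TC): q=0: -96; q=1: -111; q=2: -114; q=3: -119; q=4: -120; q=5: -130; q=6: -156; q=7: -201.
Profit is highest at q = 0. Equivalently, the lowest AVC in the table is 32/4 ≈ $8 at q = 4, and P = $2 falls below it — price never covers variable cost, so the firm shuts down and loses only its fixed cost.

q = 0 (shut down); profit = -$96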